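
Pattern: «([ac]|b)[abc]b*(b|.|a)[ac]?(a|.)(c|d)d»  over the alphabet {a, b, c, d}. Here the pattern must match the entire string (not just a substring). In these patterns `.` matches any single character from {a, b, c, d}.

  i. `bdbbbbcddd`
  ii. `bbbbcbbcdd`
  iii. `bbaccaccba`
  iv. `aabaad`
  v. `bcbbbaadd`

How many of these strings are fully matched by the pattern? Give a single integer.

1

i → no match
ii → no match
iii → no match — must end with `d`
iv → no match
v → match
Total matched: 1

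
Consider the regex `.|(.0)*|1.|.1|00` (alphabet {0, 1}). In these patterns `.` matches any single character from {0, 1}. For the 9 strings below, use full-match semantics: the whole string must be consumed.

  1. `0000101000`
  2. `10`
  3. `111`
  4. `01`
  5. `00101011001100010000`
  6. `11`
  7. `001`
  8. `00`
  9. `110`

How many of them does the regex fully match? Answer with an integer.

1 → match
2 → match
3 → no match
4 → match
5 → no match
6 → match
7 → no match
8 → match
9 → no match
Total matched: 5

5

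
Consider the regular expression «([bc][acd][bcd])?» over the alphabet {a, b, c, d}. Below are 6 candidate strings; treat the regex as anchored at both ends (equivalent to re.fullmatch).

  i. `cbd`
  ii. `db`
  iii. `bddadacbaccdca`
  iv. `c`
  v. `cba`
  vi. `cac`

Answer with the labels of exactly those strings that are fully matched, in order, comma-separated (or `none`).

i. `cbd` → no match
ii. `db` → no match
iii → no match
iv. `c` → no match
v. `cba` → no match
vi. `cac` → match

vi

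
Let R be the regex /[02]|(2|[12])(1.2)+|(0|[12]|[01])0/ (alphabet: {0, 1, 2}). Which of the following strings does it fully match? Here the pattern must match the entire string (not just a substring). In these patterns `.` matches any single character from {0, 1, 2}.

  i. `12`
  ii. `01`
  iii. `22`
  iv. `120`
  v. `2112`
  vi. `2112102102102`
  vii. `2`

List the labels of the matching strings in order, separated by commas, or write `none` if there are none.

i → no match
ii → no match
iii → no match
iv → no match
v → match
vi → match
vii → match

v, vi, vii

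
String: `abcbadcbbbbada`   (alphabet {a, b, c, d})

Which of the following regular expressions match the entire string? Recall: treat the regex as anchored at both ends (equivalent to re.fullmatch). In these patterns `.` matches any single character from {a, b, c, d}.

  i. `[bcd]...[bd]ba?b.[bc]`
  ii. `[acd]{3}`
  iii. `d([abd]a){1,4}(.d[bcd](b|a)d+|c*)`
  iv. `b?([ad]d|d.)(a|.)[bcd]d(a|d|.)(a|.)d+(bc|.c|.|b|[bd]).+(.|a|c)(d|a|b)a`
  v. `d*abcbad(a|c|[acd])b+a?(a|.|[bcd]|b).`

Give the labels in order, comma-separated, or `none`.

v

i → no match
ii → no match
iii → no match — must start with `d`
iv → no match
v → match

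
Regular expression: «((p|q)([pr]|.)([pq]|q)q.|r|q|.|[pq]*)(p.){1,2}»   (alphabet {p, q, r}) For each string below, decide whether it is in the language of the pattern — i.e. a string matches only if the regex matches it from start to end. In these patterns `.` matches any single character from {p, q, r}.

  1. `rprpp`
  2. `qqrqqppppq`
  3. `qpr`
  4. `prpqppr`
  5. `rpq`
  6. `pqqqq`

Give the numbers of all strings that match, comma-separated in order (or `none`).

1. `rprpp` → match
2. `qqrqqppppq` → no match
3. `qpr` → match
4. `prpqppr` → match
5. `rpq` → match
6. `pqqqq` → no match

1, 3, 4, 5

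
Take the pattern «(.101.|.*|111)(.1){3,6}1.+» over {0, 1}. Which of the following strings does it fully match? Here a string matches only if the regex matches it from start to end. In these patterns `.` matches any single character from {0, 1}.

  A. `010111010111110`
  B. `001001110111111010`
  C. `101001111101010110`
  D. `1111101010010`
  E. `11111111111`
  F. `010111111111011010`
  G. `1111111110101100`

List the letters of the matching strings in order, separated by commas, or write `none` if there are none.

A, B, C, E, F, G

A → match
B → match
C → match
D → no match
E → match
F → match
G → match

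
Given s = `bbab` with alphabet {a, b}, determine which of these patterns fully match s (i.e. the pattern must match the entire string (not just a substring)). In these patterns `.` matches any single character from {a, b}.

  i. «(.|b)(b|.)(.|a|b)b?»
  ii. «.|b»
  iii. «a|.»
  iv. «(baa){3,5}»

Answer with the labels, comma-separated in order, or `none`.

i

i → match
ii → no match
iii → no match
iv → no match — must start with `baa`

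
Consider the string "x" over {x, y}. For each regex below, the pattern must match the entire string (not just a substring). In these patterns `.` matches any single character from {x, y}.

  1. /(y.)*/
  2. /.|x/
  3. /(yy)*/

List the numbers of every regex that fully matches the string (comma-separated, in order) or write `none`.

2

1 → no match
2 → match
3 → no match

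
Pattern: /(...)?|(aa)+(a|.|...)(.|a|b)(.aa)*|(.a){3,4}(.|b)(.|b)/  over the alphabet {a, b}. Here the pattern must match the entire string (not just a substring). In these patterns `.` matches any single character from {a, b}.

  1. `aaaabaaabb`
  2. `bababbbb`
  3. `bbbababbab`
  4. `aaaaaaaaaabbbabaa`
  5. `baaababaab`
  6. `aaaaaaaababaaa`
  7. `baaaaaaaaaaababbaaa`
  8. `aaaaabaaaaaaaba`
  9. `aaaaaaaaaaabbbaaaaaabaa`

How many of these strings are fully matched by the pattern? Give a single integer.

1 → match
2 → no match
3 → no match
4 → match
5 → match
6 → no match
7 → no match
8 → no match
9 → match
Total matched: 4

4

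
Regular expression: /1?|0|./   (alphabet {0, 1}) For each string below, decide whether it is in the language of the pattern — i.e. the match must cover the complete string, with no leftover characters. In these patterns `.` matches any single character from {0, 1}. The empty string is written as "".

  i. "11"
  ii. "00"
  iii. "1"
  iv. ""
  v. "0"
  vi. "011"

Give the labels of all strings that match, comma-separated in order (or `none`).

iii, iv, v

i. "11" → no match
ii. "00" → no match
iii. "1" → match
iv. "" → match
v. "0" → match
vi. "011" → no match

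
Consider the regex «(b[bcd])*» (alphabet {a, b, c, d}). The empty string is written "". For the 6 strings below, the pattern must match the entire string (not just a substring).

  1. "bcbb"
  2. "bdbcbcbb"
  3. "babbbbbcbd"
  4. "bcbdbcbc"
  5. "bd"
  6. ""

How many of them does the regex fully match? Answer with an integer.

1 → match
2 → match
3 → no match
4 → match
5 → match
6 → match
Total matched: 5

5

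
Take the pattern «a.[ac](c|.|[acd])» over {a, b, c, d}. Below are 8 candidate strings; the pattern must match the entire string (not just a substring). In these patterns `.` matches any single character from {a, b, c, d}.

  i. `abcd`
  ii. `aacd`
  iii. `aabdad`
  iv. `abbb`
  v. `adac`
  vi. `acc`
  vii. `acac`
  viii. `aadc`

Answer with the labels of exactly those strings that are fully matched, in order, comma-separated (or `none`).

i, ii, v, vii

i → match
ii → match
iii → no match
iv → no match
v → match
vi → no match
vii → match
viii → no match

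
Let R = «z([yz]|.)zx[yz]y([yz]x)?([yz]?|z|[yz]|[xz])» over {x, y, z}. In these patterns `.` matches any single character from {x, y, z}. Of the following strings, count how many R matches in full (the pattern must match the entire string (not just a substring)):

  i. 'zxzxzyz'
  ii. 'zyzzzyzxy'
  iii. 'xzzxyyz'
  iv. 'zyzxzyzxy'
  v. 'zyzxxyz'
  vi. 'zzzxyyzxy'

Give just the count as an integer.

3

i → match
ii → no match
iii → no match — must start with 'z'
iv → match
v → no match
vi → match
Total matched: 3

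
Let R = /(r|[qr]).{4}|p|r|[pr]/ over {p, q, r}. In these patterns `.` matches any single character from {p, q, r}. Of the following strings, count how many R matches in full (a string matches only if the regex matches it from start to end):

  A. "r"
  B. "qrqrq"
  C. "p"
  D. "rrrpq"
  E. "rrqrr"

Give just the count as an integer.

A → match
B → match
C → match
D → match
E → match
Total matched: 5

5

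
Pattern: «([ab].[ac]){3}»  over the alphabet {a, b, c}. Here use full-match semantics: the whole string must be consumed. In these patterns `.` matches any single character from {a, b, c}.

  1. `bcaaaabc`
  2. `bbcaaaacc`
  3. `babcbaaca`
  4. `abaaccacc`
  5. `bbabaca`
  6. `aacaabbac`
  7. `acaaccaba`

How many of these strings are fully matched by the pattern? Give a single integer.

3

1. `bcaaaabc` → no match
2. `bbcaaaacc` → match
3. `babcbaaca` → no match
4. `abaaccacc` → match
5. `bbabaca` → no match
6. `aacaabbac` → no match
7. `acaaccaba` → match
Total matched: 3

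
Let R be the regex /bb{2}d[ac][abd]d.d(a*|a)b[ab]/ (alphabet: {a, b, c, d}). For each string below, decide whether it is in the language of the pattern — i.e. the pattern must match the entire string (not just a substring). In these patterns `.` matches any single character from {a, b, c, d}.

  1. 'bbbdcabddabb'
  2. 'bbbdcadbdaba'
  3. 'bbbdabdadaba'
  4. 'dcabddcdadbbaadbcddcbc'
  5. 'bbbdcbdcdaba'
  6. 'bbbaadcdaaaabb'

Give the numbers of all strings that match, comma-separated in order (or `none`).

2, 3, 5

1 → no match
2 → match
3 → match
4 → no match — must start with 'bb'
5 → match
6 → no match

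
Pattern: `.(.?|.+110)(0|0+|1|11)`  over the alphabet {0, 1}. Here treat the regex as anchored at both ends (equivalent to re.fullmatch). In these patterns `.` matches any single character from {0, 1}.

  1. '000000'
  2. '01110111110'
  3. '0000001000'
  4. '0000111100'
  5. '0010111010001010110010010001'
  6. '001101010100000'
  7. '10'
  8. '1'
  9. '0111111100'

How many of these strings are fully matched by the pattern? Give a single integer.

4

1. '000000' → match
2. '01110111110' → no match
3. '0000001000' → no match
4. '0000111100' → match
5 → no match
6 → no match
7. '10' → match
8. '1' → no match
9. '0111111100' → match
Total matched: 4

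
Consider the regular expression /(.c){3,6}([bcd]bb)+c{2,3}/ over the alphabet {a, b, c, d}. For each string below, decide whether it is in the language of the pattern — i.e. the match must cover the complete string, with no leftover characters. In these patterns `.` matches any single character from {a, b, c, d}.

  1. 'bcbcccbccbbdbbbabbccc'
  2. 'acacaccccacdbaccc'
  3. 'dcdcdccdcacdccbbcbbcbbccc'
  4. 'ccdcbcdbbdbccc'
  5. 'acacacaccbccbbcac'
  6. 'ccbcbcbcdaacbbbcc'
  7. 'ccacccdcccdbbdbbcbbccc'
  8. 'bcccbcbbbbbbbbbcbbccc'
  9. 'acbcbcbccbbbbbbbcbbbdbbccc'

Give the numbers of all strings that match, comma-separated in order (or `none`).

1 → no match
2 → no match
3 → no match
4 → no match
5 → no match
6 → no match
7 → match
8 → match
9 → no match

7, 8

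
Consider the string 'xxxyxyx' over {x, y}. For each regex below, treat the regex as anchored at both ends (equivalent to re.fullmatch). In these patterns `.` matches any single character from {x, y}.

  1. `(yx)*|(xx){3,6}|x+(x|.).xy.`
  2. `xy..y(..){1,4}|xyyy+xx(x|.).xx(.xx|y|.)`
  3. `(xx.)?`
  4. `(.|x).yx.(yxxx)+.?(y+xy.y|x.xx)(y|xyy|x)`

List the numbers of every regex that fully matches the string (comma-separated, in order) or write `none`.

1

1 → match
2 → no match
3 → no match
4 → no match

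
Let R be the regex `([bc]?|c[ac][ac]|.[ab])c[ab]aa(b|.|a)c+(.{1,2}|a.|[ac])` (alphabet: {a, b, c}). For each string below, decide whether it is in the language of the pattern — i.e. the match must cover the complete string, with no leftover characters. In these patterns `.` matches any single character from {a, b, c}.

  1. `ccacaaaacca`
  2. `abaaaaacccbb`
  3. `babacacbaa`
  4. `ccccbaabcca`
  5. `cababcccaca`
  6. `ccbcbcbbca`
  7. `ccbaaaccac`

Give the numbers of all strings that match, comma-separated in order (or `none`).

1 → match
2 → no match
3 → no match
4 → match
5 → no match
6 → no match
7 → match

1, 4, 7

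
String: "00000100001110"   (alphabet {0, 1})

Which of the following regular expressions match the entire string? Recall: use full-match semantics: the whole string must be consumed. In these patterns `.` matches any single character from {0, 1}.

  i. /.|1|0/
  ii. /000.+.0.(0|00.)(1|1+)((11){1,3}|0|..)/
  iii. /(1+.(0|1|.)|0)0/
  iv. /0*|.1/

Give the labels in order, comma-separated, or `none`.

ii

i → no match
ii → match
iii → no match
iv → no match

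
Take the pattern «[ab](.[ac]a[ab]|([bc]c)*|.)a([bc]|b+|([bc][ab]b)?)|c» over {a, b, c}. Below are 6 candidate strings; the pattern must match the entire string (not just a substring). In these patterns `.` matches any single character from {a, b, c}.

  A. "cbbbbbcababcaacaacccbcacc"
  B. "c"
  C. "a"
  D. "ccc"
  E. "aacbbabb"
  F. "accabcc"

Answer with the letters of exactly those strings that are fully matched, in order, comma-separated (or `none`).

B

A → no match
B → match
C → no match
D → no match
E → no match
F → no match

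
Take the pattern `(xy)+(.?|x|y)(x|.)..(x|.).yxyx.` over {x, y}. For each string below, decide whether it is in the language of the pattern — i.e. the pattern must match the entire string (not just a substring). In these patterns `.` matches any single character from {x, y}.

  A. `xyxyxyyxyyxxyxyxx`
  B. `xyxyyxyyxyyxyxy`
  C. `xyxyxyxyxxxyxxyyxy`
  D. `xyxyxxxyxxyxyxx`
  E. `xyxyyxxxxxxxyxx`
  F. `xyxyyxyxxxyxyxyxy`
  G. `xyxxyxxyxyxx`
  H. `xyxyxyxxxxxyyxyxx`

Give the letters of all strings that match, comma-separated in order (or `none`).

A, B, D, G, H

A → match
B → match
C → no match
D → match
E → no match
F → no match
G → match
H → match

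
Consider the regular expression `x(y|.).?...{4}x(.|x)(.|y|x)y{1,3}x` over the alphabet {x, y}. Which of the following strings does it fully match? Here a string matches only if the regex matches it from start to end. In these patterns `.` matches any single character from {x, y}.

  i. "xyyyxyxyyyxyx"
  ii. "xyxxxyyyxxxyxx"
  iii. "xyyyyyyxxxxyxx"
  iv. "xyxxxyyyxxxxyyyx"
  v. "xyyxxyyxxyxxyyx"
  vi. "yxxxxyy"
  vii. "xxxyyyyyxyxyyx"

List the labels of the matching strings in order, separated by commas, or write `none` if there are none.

i → no match
ii → no match — must end with "yx"
iii → no match — must end with "yx"
iv → match
v → no match
vi → no match — must start with "x"
vii → match

iv, vii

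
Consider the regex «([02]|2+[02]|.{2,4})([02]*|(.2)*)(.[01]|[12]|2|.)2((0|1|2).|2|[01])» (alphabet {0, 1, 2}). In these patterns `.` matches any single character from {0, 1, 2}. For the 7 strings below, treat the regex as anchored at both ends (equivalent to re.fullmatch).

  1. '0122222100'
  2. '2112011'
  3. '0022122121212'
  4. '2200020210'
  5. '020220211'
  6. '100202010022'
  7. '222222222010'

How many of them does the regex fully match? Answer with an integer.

2

1. '0122222100' → no match
2. '2112011' → no match
3 → no match
4. '2200020210' → match
5. '020220211' → match
6. '100202010022' → no match
7. '222222222010' → no match
Total matched: 2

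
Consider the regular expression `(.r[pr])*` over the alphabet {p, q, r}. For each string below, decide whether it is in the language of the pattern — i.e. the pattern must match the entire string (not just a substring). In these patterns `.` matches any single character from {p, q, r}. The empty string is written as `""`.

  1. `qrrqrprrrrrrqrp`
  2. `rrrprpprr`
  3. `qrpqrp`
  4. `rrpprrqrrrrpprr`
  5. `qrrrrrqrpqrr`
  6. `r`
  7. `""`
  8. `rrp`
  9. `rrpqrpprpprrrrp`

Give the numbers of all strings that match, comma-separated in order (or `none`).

1 → match
2 → match
3 → match
4 → match
5 → match
6 → no match
7 → match
8 → match
9 → match

1, 2, 3, 4, 5, 7, 8, 9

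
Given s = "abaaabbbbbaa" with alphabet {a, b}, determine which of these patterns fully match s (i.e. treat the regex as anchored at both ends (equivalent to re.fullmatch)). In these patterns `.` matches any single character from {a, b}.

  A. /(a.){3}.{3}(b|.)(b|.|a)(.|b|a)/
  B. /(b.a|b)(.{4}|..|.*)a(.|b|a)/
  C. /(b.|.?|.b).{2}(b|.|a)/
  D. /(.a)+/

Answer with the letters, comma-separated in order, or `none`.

A → match
B → no match — must start with "b"
C → no match
D → no match

A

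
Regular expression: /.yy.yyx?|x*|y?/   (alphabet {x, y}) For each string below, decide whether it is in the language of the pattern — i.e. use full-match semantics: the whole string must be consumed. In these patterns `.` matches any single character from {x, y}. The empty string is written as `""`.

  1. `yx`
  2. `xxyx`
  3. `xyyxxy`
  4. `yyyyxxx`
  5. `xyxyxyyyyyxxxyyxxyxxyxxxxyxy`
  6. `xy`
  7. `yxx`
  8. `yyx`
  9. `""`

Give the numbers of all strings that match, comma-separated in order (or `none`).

1. `yx` → no match
2. `xxyx` → no match
3. `xyyxxy` → no match
4. `yyyyxxx` → no match
5 → no match
6. `xy` → no match
7. `yxx` → no match
8. `yyx` → no match
9. `""` → match

9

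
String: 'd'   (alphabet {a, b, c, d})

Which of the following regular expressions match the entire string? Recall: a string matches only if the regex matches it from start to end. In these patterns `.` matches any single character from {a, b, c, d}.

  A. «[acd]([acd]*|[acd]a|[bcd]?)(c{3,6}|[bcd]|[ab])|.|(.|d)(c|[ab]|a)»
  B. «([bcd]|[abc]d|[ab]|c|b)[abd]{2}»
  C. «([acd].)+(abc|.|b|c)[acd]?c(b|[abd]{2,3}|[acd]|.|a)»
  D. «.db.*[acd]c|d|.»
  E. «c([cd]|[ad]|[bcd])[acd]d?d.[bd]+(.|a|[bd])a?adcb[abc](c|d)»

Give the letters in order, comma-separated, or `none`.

A, D

A → match
B → no match
C → no match
D → match
E → no match — must start with 'c'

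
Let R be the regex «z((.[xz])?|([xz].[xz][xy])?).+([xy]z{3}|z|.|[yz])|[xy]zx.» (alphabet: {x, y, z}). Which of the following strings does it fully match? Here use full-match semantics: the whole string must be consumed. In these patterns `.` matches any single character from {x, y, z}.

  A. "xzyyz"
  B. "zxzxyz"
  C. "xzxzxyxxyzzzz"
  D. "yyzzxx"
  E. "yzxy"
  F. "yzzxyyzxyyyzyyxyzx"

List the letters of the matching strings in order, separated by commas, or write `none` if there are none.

A. "xzyyz" → no match
B. "zxzxyz" → match
C → no match
D. "yyzzxx" → no match
E. "yzxy" → match
F → no match

B, E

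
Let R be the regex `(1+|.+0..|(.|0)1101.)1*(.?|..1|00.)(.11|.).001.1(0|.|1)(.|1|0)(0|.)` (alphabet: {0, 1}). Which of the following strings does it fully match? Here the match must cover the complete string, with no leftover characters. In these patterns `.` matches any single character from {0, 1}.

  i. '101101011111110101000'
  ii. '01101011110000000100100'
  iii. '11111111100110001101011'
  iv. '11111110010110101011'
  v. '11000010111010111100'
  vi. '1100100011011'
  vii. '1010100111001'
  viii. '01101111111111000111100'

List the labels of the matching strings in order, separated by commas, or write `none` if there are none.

i → no match
ii → no match
iii → no match
iv → no match
v → no match
vi → no match
vii → no match
viii → match

viii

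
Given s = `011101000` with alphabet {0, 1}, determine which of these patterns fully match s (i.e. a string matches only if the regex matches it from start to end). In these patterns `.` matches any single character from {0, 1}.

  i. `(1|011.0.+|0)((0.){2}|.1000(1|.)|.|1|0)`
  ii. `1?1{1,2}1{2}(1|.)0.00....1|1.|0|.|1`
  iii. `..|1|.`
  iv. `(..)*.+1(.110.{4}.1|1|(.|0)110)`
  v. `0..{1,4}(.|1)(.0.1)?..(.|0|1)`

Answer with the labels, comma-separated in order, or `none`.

i, v

i → match
ii → no match
iii → no match
iv → no match
v → match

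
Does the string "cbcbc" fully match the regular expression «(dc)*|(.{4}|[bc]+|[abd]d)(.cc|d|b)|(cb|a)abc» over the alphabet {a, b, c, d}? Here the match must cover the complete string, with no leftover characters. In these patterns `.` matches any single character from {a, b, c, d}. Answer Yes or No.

No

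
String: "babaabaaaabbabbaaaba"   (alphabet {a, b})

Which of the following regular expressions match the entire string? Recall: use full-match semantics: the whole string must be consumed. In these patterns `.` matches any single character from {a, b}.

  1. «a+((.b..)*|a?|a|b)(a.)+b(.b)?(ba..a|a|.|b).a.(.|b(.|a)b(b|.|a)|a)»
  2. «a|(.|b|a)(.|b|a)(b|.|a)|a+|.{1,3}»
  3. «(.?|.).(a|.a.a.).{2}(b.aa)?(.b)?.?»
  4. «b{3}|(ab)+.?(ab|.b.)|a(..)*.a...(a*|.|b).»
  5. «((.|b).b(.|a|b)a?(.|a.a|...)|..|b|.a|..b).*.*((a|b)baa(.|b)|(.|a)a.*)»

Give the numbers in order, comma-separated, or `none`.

5

1 → no match — must start with "a"
2 → no match
3 → no match
4 → no match
5 → match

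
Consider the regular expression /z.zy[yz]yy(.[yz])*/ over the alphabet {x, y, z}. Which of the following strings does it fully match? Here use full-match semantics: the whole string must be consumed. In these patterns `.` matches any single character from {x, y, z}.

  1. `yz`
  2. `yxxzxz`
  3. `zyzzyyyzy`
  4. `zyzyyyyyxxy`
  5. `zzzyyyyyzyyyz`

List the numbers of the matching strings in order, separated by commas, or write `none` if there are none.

5

1 → no match — must start with `z`
2 → no match — must start with `z`
3 → no match
4 → no match
5 → match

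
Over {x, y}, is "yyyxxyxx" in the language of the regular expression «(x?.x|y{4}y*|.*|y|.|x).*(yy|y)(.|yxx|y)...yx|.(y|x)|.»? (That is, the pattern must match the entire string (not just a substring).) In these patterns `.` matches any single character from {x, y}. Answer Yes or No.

No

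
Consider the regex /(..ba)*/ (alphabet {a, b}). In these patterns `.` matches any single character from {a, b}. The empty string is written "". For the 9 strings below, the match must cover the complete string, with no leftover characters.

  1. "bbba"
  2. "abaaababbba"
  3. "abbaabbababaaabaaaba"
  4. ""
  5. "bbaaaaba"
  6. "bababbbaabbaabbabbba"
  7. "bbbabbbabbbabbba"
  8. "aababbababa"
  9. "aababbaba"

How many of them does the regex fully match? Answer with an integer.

5

1 → match
2 → no match
3 → match
4 → match
5 → no match
6 → match
7 → match
8 → no match
9 → no match
Total matched: 5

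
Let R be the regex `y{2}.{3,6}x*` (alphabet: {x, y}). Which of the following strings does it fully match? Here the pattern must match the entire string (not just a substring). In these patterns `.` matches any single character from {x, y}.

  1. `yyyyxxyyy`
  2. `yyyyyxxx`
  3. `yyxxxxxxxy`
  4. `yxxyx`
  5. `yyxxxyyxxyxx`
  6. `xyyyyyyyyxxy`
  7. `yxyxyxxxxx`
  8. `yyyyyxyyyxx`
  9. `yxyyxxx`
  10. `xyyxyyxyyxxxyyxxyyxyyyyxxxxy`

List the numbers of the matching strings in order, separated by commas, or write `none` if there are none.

1 → no match
2 → match
3 → no match
4 → no match
5 → no match
6 → no match — must start with `y`
7 → no match
8 → no match
9 → no match
10 → no match — must start with `y`

2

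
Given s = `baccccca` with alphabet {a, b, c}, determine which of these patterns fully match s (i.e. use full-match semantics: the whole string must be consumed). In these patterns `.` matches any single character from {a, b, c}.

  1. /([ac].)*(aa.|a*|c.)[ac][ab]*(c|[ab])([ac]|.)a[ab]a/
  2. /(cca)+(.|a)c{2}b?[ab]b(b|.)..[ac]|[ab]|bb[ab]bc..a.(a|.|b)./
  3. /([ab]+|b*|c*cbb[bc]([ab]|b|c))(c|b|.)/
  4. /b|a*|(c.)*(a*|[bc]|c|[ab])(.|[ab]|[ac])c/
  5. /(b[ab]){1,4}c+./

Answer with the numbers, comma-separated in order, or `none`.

5

1 → no match
2 → no match
3 → no match
4 → no match
5 → match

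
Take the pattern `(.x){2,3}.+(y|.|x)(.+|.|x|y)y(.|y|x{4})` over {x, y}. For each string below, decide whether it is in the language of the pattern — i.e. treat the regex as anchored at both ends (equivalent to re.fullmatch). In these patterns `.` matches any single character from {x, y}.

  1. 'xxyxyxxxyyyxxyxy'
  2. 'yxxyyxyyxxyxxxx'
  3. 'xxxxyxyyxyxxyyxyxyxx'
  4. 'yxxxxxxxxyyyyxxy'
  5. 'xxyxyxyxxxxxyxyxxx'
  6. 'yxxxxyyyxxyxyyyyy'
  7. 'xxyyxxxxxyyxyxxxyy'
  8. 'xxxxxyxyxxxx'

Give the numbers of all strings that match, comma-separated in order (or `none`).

1 → no match
2 → no match
3 → no match
4 → no match
5 → no match
6 → match
7 → no match
8 → match

6, 8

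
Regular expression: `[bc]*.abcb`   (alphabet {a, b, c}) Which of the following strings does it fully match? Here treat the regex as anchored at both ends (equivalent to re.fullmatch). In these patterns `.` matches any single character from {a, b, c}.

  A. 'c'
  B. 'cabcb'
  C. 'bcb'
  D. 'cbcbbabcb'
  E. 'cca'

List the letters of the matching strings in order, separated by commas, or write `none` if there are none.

A. 'c' → no match — must end with 'abcb'
B. 'cabcb' → match
C. 'bcb' → no match — must end with 'abcb'
D. 'cbcbbabcb' → match
E. 'cca' → no match — must end with 'abcb'

B, D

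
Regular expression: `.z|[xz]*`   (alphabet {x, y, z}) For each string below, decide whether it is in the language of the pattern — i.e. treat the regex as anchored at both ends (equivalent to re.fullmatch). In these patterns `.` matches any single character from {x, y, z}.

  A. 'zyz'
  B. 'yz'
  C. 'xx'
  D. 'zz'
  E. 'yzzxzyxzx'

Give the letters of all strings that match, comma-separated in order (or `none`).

A → no match
B → match
C → match
D → match
E → no match

B, C, D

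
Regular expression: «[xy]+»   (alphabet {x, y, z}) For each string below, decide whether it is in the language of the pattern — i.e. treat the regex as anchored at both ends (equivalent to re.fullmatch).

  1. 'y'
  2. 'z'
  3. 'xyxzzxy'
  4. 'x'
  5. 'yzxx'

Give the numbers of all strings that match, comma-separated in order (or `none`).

1, 4

1. 'y' → match
2. 'z' → no match
3. 'xyxzzxy' → no match
4. 'x' → match
5. 'yzxx' → no match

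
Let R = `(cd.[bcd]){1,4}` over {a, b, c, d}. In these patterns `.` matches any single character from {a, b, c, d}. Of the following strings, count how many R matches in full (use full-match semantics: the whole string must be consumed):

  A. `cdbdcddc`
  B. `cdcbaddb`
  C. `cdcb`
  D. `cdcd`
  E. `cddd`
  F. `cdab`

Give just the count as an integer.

5

A → match
B → no match
C → match
D → match
E → match
F → match
Total matched: 5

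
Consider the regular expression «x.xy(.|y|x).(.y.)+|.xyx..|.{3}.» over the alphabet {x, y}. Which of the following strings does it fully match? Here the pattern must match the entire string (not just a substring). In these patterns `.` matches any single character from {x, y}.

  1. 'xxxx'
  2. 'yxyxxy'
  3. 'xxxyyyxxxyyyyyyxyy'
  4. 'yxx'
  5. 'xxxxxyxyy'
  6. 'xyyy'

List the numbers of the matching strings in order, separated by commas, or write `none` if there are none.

1, 2, 6

1 → match
2 → match
3 → no match
4 → no match
5 → no match
6 → match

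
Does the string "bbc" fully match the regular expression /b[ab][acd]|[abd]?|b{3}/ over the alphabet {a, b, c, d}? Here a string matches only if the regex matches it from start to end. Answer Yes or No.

Yes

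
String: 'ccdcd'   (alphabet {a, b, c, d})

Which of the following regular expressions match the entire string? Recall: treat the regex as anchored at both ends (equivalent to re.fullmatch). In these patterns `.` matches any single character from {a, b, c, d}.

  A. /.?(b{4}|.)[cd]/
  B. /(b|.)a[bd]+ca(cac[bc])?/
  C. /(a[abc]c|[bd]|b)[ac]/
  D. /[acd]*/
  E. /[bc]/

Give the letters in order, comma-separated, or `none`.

A → no match
B → no match
C → no match
D → match
E → no match

D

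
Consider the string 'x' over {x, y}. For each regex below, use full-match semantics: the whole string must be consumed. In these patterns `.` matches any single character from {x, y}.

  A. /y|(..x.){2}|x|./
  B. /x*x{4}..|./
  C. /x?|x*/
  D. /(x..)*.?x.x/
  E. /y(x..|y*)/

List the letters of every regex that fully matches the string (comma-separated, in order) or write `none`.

A, B, C

A → match
B → match
C → match
D → no match
E → no match — must start with 'y'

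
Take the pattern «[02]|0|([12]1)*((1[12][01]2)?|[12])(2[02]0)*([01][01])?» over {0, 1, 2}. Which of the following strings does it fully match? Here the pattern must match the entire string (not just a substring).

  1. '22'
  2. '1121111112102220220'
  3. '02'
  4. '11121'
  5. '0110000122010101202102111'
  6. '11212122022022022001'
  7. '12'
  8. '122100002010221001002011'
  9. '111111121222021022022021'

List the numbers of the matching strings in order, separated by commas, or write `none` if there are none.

6

1 → no match
2 → no match
3 → no match
4 → no match
5 → no match
6 → match
7 → no match
8 → no match
9 → no match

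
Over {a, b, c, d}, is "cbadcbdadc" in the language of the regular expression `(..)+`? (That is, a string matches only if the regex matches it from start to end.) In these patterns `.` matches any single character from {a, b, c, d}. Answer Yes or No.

Yes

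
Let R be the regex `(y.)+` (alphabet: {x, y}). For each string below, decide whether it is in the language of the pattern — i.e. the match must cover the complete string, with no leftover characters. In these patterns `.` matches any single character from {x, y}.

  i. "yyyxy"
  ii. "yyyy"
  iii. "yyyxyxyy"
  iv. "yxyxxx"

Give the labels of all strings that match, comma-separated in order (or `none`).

ii, iii

i → no match
ii → match
iii → match
iv → no match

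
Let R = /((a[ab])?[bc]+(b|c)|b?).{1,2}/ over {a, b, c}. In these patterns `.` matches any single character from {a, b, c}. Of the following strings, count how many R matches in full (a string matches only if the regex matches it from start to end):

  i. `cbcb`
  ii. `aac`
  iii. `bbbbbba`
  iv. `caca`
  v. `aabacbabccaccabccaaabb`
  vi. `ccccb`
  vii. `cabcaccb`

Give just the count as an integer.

3

i → match
ii → no match
iii → match
iv → no match
v → no match
vi → match
vii → no match
Total matched: 3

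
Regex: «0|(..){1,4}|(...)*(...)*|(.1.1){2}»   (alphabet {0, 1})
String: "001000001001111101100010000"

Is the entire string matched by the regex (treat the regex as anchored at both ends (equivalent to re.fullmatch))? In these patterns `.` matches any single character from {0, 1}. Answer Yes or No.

Yes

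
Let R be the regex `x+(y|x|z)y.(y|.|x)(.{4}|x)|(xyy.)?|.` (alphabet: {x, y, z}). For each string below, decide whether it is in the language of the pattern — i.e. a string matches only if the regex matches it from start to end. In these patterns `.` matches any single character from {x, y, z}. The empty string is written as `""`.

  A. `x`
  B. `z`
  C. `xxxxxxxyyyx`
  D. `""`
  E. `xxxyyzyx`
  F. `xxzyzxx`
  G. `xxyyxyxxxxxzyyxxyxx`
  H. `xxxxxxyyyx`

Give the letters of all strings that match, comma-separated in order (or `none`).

A, B, C, D, E, F, H

A. `x` → match
B. `z` → match
C. `xxxxxxxyyyx` → match
D. `""` → match
E. `xxxyyzyx` → match
F. `xxzyzxx` → match
G → no match
H. `xxxxxxyyyx` → match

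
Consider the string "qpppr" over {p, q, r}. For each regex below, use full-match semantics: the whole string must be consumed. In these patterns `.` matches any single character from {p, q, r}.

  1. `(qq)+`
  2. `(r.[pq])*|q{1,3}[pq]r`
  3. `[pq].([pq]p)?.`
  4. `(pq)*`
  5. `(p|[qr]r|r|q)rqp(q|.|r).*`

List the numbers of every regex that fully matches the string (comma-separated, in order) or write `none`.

3

1 → no match — must start with "qq"
2 → no match
3 → match
4 → no match
5 → no match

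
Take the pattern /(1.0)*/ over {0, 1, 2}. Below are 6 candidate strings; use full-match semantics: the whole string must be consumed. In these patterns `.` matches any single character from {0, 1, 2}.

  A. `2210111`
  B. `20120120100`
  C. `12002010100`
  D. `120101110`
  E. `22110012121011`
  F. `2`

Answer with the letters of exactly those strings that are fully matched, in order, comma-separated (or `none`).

none

A → no match
B → no match
C → no match
D → no match
E → no match
F → no match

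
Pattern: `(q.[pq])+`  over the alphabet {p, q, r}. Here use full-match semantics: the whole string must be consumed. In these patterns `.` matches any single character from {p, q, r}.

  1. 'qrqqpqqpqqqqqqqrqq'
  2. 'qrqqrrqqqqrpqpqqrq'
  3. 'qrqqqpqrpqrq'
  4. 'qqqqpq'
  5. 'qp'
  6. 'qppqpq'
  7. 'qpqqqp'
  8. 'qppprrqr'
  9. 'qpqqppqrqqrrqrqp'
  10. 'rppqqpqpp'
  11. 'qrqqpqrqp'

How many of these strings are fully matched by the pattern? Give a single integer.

4

1 → no match
2 → no match
3 → match
4 → match
5 → no match
6 → match
7 → match
8 → no match
9 → no match
10 → no match — must start with 'q'
11 → no match
Total matched: 4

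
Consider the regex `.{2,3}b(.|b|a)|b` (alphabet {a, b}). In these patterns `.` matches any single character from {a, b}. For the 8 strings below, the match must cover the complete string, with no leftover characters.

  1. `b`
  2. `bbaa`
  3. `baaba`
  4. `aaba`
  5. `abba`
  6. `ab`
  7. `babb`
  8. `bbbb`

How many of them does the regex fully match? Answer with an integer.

6

1. `b` → match
2. `bbaa` → no match
3. `baaba` → match
4. `aaba` → match
5. `abba` → match
6. `ab` → no match
7. `babb` → match
8. `bbbb` → match
Total matched: 6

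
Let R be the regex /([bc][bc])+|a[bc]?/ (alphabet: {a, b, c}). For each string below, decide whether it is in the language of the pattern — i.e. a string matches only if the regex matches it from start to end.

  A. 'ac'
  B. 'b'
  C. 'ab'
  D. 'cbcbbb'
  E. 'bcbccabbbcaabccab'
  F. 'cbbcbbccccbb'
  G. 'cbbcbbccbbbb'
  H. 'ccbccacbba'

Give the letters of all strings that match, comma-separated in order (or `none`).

A → match
B → no match
C → match
D → match
E → no match
F → match
G → match
H → no match

A, C, D, F, G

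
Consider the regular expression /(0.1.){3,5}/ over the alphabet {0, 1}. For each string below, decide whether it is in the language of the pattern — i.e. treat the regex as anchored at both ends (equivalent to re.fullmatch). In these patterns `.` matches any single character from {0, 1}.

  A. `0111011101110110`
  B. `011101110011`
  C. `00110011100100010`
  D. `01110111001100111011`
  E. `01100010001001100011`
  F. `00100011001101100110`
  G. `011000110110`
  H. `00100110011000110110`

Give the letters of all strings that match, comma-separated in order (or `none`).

A → match
B. `011101110011` → match
C → no match
D → no match
E → match
F → match
G. `011000110110` → match
H → match

A, B, E, F, G, H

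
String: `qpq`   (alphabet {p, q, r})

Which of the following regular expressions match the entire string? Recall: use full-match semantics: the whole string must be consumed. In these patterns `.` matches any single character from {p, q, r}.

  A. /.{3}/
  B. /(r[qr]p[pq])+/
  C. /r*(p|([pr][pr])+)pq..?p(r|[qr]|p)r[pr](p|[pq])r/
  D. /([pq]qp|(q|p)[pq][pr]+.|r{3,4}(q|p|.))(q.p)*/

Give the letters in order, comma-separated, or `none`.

A → match
B → no match — must start with `r`
C → no match — must end with `r`
D → no match

A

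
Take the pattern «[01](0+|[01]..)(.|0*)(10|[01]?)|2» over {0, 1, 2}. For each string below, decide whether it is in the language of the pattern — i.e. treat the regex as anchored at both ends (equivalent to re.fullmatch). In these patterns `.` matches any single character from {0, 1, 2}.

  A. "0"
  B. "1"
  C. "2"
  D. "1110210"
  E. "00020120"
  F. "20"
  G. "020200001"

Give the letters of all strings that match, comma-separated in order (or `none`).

C, D

A → no match
B → no match
C → match
D → match
E → no match
F → no match
G → no match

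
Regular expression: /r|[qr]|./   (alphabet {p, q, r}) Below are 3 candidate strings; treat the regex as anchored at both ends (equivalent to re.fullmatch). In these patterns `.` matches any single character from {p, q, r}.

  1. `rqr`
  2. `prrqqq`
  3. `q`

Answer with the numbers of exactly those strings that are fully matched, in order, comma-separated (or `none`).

3

1 → no match
2 → no match
3 → match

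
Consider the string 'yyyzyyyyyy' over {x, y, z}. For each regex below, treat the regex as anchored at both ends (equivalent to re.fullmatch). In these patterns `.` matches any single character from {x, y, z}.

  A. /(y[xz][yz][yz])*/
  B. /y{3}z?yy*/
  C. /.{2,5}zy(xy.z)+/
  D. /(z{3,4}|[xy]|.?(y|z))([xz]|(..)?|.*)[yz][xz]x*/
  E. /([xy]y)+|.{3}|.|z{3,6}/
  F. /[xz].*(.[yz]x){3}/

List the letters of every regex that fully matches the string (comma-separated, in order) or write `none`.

A → no match
B → match
C → no match — must end with 'z'
D → no match
E → no match
F → no match — must end with 'x'

B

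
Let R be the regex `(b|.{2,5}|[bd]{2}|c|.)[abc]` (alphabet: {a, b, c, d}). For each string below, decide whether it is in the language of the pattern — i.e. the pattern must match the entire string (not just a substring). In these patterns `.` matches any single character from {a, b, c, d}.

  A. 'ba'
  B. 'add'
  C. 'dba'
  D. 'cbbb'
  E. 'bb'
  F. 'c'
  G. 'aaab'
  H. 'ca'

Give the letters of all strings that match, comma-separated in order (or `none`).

A, C, D, E, G, H

A. 'ba' → match
B. 'add' → no match
C. 'dba' → match
D. 'cbbb' → match
E. 'bb' → match
F. 'c' → no match
G. 'aaab' → match
H. 'ca' → match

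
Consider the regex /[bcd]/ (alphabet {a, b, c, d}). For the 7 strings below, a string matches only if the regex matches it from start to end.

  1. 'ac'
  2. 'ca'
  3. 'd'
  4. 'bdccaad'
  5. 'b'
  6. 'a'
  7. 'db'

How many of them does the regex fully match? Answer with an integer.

2

1 → no match
2 → no match
3 → match
4 → no match
5 → match
6 → no match
7 → no match
Total matched: 2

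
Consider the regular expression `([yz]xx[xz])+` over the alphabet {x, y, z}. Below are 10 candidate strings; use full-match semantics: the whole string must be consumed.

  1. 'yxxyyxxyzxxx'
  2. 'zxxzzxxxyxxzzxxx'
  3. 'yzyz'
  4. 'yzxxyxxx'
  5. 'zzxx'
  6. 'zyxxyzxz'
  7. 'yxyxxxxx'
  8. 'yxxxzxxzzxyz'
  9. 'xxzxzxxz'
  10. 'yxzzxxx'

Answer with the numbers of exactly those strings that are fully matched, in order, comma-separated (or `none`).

2

1 → no match
2 → match
3 → no match
4 → no match
5 → no match
6 → no match
7 → no match
8 → no match
9 → no match
10 → no match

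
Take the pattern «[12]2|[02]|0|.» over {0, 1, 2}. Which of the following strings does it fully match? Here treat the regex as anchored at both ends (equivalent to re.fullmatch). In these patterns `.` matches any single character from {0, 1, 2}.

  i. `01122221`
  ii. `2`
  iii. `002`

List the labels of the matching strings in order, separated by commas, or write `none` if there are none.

i → no match
ii → match
iii → no match

ii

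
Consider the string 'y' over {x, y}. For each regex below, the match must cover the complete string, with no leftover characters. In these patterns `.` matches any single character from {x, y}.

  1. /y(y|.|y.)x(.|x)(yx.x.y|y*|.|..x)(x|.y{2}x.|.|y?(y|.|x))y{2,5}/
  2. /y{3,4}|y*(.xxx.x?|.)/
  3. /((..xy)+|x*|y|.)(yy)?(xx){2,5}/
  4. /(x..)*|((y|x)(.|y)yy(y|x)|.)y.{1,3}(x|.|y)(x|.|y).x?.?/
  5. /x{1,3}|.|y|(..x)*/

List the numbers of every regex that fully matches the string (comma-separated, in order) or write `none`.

2, 5

1 → no match
2 → match
3 → no match — must end with 'xx'
4 → no match
5 → match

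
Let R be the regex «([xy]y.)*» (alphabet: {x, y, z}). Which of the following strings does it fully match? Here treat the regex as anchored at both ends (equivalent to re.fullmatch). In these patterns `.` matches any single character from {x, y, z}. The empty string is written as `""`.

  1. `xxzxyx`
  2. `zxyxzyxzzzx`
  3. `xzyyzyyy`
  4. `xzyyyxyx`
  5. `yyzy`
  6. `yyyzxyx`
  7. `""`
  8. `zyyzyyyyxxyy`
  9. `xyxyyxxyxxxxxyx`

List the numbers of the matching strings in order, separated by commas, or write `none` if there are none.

7

1 → no match
2 → no match
3 → no match
4 → no match
5 → no match
6 → no match
7 → match
8 → no match
9 → no match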